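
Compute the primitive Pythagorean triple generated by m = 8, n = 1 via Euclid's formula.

a = m² - n² = 64 - 1 = 63
b = 2mn = 2·8·1 = 16
c = m² + n² = 64 + 1 = 65
Verify: 63² + 16² = 3969 + 256 = 4225 = 65² ✓

(63, 16, 65)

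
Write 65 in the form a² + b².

We need to find integers a, b > 0 such that a² + b² = 65.
Trying a = 1: b² = 65 - 1² = 65 - 1 = 64
b = 8
Check: 1² + 8² = 1 + 64 = 65 ✓

65 = 1² + 8²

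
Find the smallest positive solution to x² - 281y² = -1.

We need x² = 281y² - 1. Try successive y:
y = 1: x² = 281·1² - 1 = 280, not a perfect square
y = 2: x² = 281·2² - 1 = 1123, not a perfect square
y = 3: x² = 281·3² - 1 = 2528, not a perfect square
...
y = 63445: x² = 281·63445² - 1 = 1131100315024 = 1063532² ✓
Check: 1063532² - 281·63445² = 1131100315024 - 1131100315025 = -1 ✓

x = 1063532, y = 63445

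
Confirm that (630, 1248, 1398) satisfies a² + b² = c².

Compute a² + b² = 630² + 1248² = 396900 + 1557504 = 1954404
Compute c² = 1398² = 1954404
Since 1954404 = 1954404, confirmed.

Yes, it is a Pythagorean triple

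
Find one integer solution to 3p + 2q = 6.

Step 1: Check solvability.
gcd(3, 2) = 1
Since 1 divides 6, solutions exist.

Step 2: Apply extended Euclidean algorithm to find gcd.
We find integers such that 3*x0 + 2*y0 = 1

Step 3: Scale the particular solution.
Multiply by 6/1 = 6:
p = 6, q = -6

Step 4: Verify.
3*(6) + 2*(-6) = 6 = 6 ✓

p = 6, q = -6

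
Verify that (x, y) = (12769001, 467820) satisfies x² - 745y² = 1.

Compute x² = 12769001² = 163047386538001
Compute 745y² = 745·467820² = 745·218855552400 = 163047386538000
x² - 745y² = 163047386538001 - 163047386538000 = 1
Since this equals 1, (12769001, 467820) is a solution.

Yes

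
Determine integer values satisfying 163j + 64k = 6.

Step 1: Check solvability.
gcd(163, 64) = 1
Since 1 divides 6, solutions exist.

Step 2: Apply extended Euclidean algorithm to find gcd.
We find integers such that 163*x0 + 64*y0 = 1

Step 3: Scale the particular solution.
Multiply by 6/1 = 6:
j = 66, k = -168

Step 4: Verify.
163*(66) + 64*(-168) = 6 = 6 ✓

j = 66, k = -168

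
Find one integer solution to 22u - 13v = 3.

Step 1: Check solvability.
gcd(22, 13) = 1
Since 1 divides 3, solutions exist.

Step 2: Apply extended Euclidean algorithm to find gcd.
We find integers such that 22*x0 + 13*y0 = 1

Step 3: Scale the particular solution.
Multiply by 3/1 = 3:
u = 9, v = 15

Step 4: Verify.
22*(9) - 13*(15) = 3 = 3 ✓

u = 9, v = 15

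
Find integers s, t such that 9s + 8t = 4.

Step 1: Check solvability.
gcd(9, 8) = 1
Since 1 divides 4, solutions exist.

Step 2: Apply extended Euclidean algorithm to find gcd.
We find integers such that 9*x0 + 8*y0 = 1

Step 3: Scale the particular solution.
Multiply by 4/1 = 4:
s = 4, t = -4

Step 4: Verify.
9*(4) + 8*(-4) = 4 = 4 ✓

s = 4, t = -4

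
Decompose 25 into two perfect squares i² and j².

We need to find integers i, j > 0 such that i² + j² = 25.
Trying i = 3: j² = 25 - 3² = 25 - 9 = 16
j = 4
Check: 3² + 4² = 9 + 16 = 25 ✓

25 = 3² + 4²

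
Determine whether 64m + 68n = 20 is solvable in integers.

Step 1: Compute gcd(64, 68).
gcd(64, 68) = 4

Step 2: Check divisibility.
Does 4 divide 20? 20 = 4 x 5, so yes.

By the theorem on linear Diophantine equations, 64m + 68n = 20 has integer solutions if and only if gcd(64, 68) divides 20. Since 4 | 20, solutions exist.

Yes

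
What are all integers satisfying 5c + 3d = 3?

Step 1: Compute gcd(5, 3) = 1.
Since 1 divides 3, solutions exist.

Step 2: Find a particular solution using extended Euclidean algorithm.
We get c₀ = -3, d₀ = 6.
Check: 5*-3 + 3*6 = 3 = 3 ✓

Step 3: Write the general solution.
c = -3 + (3/1)t = -3 + 3t
d = 6 - (5/1)t = 6 - 5t
for any integer t.

c = -3 + 3t, d = 6 - 5t for integer t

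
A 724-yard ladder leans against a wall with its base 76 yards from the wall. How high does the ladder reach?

The ladder, wall, and ground form a right triangle with hypotenuse 724 and one leg 76.
By the Pythagorean theorem: h² = 724² - 76² = 524176 - 5776 = 518400
h = √518400 = 720 yards

720 yards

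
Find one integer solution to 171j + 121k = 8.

Step 1: Check solvability.
gcd(171, 121) = 1
Since 1 divides 8, solutions exist.

Step 2: Apply extended Euclidean algorithm to find gcd.
We find integers such that 171*x0 + 121*y0 = 1

Step 3: Scale the particular solution.
Multiply by 8/1 = 8:
j = 368, k = -520

Step 4: Verify.
171*(368) + 121*(-520) = 8 = 8 ✓

j = 368, k = -520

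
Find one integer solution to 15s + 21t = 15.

Step 1: Check solvability.
gcd(15, 21) = 3
Since 3 divides 15, solutions exist.

Step 2: Apply extended Euclidean algorithm to find gcd.
We find integers such that 15*x0 + 21*y0 = 3

Step 3: Scale the particular solution.
Multiply by 15/3 = 5:
s = 15, t = -10

Step 4: Verify.
15*(15) + 21*(-10) = 15 = 15 ✓

s = 15, t = -10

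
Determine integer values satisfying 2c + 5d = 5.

Step 1: Check solvability.
gcd(2, 5) = 1
Since 1 divides 5, solutions exist.

Step 2: Apply extended Euclidean algorithm to find gcd.
We find integers such that 2*x0 + 5*y0 = 1

Step 3: Scale the particular solution.
Multiply by 5/1 = 5:
c = -10, d = 5

Step 4: Verify.
2*(-10) + 5*(5) = 5 = 5 ✓

c = -10, d = 5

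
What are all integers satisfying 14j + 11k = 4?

Step 1: Compute gcd(14, 11) = 1.
Since 1 divides 4, solutions exist.

Step 2: Find a particular solution using extended Euclidean algorithm.
We get j₀ = 16, k₀ = -20.
Check: 14*16 + 11*-20 = 4 = 4 ✓

Step 3: Write the general solution.
j = 16 + (11/1)t = 16 + 11t
k = -20 - (14/1)t = -20 - 14t
for any integer t.

j = 16 + 11t, k = -20 - 14t for integer t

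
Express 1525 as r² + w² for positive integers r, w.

We need to find integers r, w > 0 such that r² + w² = 1525.
Trying r = 2: w² = 1525 - 2² = 1525 - 4 = 1521
w = 39
Check: 2² + 39² = 4 + 1521 = 1525 ✓

1525 = 2² + 39²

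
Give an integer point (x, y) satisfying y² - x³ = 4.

Try small integer x values and check whether x³ + 4 is a perfect square.
x = 0: x³ + 4 = 0³ + 4 = 0 + 4 = 4
Is 4 a perfect square? 2² = 4 ✓
So (x, y) = (0, -2) is a solution.

x = 0, y = -2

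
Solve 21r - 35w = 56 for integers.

Step 1: Check solvability.
gcd(21, 35) = 7
Since 7 divides 56, solutions exist.

Step 2: Apply extended Euclidean algorithm to find gcd.
We find integers such that 21*x0 + 35*y0 = 7

Step 3: Scale the particular solution.
Multiply by 56/7 = 8:
r = 16, w = 8

Step 4: Verify.
21*(16) - 35*(8) = 56 = 56 ✓

r = 16, w = 8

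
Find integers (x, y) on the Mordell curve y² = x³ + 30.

Try small integer x values and check whether x³ + 30 is a perfect square.
x = 19: x³ + 30 = 19³ + 30 = 6859 + 30 = 6889
Is 6889 a perfect square? 83² = 6889 ✓
So (x, y) = (19, -83) is a solution.

x = 19, y = -83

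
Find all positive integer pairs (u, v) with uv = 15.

The positive divisors of 15 are: 1, 3, 5, 15.
Each divisor d gives the pair (d, 15/d):
(1, 15), (3, 5), (5, 3), (15, 1)

(1, 15), (3, 5), (5, 3), (15, 1)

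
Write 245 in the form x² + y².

We need to find integers x, y > 0 such that x² + y² = 245.
Trying x = 7: y² = 245 - 7² = 245 - 49 = 196
y = 14
Check: 7² + 14² = 49 + 196 = 245 ✓

245 = 7² + 14²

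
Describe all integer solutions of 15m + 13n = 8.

Step 1: Compute gcd(15, 13) = 1.
Since 1 divides 8, solutions exist.

Step 2: Find a particular solution using extended Euclidean algorithm.
We get m₀ = -48, n₀ = 56.
Check: 15*-48 + 13*56 = 8 = 8 ✓

Step 3: Write the general solution.
m = -48 + (13/1)t = -48 + 13t
n = 56 - (15/1)t = 56 - 15t
for any integer t.

m = -48 + 13t, n = 56 - 15t for integer t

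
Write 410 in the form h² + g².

We need to find integers h, g > 0 such that h² + g² = 410.
Trying h = 7: g² = 410 - 7² = 410 - 49 = 361
g = 19
Check: 7² + 19² = 49 + 361 = 410 ✓

410 = 7² + 19²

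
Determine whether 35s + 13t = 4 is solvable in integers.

Step 1: Compute gcd(35, 13).
gcd(35, 13) = 1

Step 2: Check divisibility.
Does 1 divide 4? 4 = 1 x 4, so yes.

By the theorem on linear Diophantine equations, 35s + 13t = 4 has integer solutions if and only if gcd(35, 13) divides 4. Since 1 | 4, solutions exist.

Yes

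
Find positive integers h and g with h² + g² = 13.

We need to find integers h, g > 0 such that h² + g² = 13.
Trying h = 2: g² = 13 - 2² = 13 - 4 = 9
g = 3
Check: 2² + 3² = 4 + 9 = 13 ✓

13 = 2² + 3²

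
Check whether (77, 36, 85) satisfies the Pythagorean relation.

Compute a² + b²:
77² + 36² = 5929 + 1296 = 7225
Compute c²:
85² = 7225
Since 7225 = 7225, it is a Pythagorean triple.

Yes, it is a Pythagorean triple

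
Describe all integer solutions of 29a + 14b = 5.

Step 1: Compute gcd(29, 14) = 1.
Since 1 divides 5, solutions exist.

Step 2: Find a particular solution using extended Euclidean algorithm.
We get a₀ = 5, b₀ = -10.
Check: 29*5 + 14*-10 = 5 = 5 ✓

Step 3: Write the general solution.
a = 5 + (14/1)t = 5 + 14t
b = -10 - (29/1)t = -10 - 29t
for any integer t.

a = 5 + 14t, b = -10 - 29t for integer t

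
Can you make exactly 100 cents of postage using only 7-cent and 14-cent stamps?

We need non-negative x, y with 7x + 14y = 100.
gcd(7, 14) = 7, and 7 does not divide 100.
No integer solutions exist, so certainly no non-negative ones.

No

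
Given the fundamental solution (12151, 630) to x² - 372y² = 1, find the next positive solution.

Solutions to x² - Dy² = 1 are generated by powers of (x₀ + y₀√D).
The next solution satisfies x₁ + y₁√372 = (x₀ + y₀√372)², giving:
x₁ = x₀² + 372y₀² = 12151² + 372·630² = 147646801 + 147646800 = 295293601
y₁ = 2x₀y₀ = 2·12151·630 = 15310260

Verify: 295293601² - 372·15310260² = 87198310791547201 - 87198310791547200 = 1 ✓

x = 295293601, y = 15310260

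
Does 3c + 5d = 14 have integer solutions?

Step 1: Compute gcd(3, 5).
gcd(3, 5) = 1

Step 2: Check divisibility.
Does 1 divide 14? 14 = 1 x 14, so yes.

By the theorem on linear Diophantine equations, 3c + 5d = 14 has integer solutions if and only if gcd(3, 5) divides 14. Since 1 | 14, solutions exist.

Yes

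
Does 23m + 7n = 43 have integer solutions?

Step 1: Compute gcd(23, 7).
gcd(23, 7) = 1

Step 2: Check divisibility.
Does 1 divide 43? 43 = 1 x 43, so yes.

By the theorem on linear Diophantine equations, 23m + 7n = 43 has integer solutions if and only if gcd(23, 7) divides 43. Since 1 | 43, solutions exist.

Yes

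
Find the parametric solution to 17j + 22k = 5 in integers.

Step 1: Compute gcd(17, 22) = 1.
Since 1 divides 5, solutions exist.

Step 2: Find a particular solution using extended Euclidean algorithm.
We get j₀ = -45, k₀ = 35.
Check: 17*-45 + 22*35 = 5 = 5 ✓

Step 3: Write the general solution.
j = -45 + (22/1)t = -45 + 22t
k = 35 - (17/1)t = 35 - 17t
for any integer t.

j = -45 + 22t, k = 35 - 17t for integer t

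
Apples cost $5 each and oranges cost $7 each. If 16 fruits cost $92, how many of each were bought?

Let a = apples, o = oranges.
a + o = 16
5a + 7o = 92
Substitute o = 16 - a:
5a + 7(16 - a) = 92
(5 - 7)a = 92 - 112
-2a = -20
a = 10, o = 16 - 10 = 6

Apples: 10, Oranges: 6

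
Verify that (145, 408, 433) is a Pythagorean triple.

Compute a² + b² = 145² + 408² = 21025 + 166464 = 187489
Compute c² = 433² = 187489
Since 187489 = 187489, confirmed.

Yes, it is a Pythagorean triple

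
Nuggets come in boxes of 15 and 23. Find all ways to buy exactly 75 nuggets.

We need non-negative integers (x, y) with 15x + 23y = 75.
For each x in 0..5, check if 75 - 15x is a non-negative multiple of 23.
x = 5: 23y = 0, y = 0 ✓

(5 boxes of 15, 0 boxes of 23)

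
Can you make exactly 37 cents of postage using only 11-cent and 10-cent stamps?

We need non-negative x, y with 11x + 10y = 37.
gcd(11, 10) = 1 divides 37, so integer solutions exist, but checking x = 0..3 shows none with y ≥ 0.
So 37 cannot be made with non-negative stamp counts.

No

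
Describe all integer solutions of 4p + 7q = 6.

Step 1: Compute gcd(4, 7) = 1.
Since 1 divides 6, solutions exist.

Step 2: Find a particular solution using extended Euclidean algorithm.
We get p₀ = 12, q₀ = -6.
Check: 4*12 + 7*-6 = 6 = 6 ✓

Step 3: Write the general solution.
p = 12 + (7/1)t = 12 + 7t
q = -6 - (4/1)t = -6 - 4t
for any integer t.

p = 12 + 7t, q = -6 - 4t for integer t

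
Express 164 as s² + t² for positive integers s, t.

We need to find integers s, t > 0 such that s² + t² = 164.
Trying s = 8: t² = 164 - 8² = 164 - 64 = 100
t = 10
Check: 8² + 10² = 64 + 100 = 164 ✓

164 = 8² + 10²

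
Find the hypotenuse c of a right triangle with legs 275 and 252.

c² = a² + b² = 275² + 252² = 75625 + 63504 = 139129
c = 373

373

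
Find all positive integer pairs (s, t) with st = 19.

The positive divisors of 19 are: 1, 19.
Each divisor d gives the pair (d, 19/d):
(1, 19), (19, 1)

(1, 19), (19, 1)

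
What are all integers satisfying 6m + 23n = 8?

Step 1: Compute gcd(6, 23) = 1.
Since 1 divides 8, solutions exist.

Step 2: Find a particular solution using extended Euclidean algorithm.
We get m₀ = 32, n₀ = -8.
Check: 6*32 + 23*-8 = 8 = 8 ✓

Step 3: Write the general solution.
m = 32 + (23/1)t = 32 + 23t
n = -8 - (6/1)t = -8 - 6t
for any integer t.

m = 32 + 23t, n = -8 - 6t for integer t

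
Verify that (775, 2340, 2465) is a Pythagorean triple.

Compute a² + b² = 775² + 2340² = 600625 + 5475600 = 6076225
Compute c² = 2465² = 6076225
Since 6076225 = 6076225, confirmed.

Yes, it is a Pythagorean triple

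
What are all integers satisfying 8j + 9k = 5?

Step 1: Compute gcd(8, 9) = 1.
Since 1 divides 5, solutions exist.

Step 2: Find a particular solution using extended Euclidean algorithm.
We get j₀ = -5, k₀ = 5.
Check: 8*-5 + 9*5 = 5 = 5 ✓

Step 3: Write the general solution.
j = -5 + (9/1)t = -5 + 9t
k = 5 - (8/1)t = 5 - 8t
for any integer t.

j = -5 + 9t, k = 5 - 8t for integer t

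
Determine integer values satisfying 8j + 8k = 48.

Step 1: Check solvability.
gcd(8, 8) = 8
Since 8 divides 48, solutions exist.

Step 2: Apply extended Euclidean algorithm to find gcd.
We find integers such that 8*x0 + 8*y0 = 8

Step 3: Scale the particular solution.
Multiply by 48/8 = 6:
j = 0, k = 6

Step 4: Verify.
8*(0) + 8*(6) = 48 = 48 ✓

j = 0, k = 6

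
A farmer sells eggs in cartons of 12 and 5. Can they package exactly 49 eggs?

We need non-negative a, b with 12a + 5b = 49.
gcd(12, 5) = 1 divides 49.
Try a = 2: 5b = 49 - 24 = 25, so b = 5.
One way: 2 cartons of 12 and 5 cartons of 5.

Yes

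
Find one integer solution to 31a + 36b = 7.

Step 1: Check solvability.
gcd(31, 36) = 1
Since 1 divides 7, solutions exist.

Step 2: Apply extended Euclidean algorithm to find gcd.
We find integers such that 31*x0 + 36*y0 = 1

Step 3: Scale the particular solution.
Multiply by 7/1 = 7:
a = 49, b = -42

Step 4: Verify.
31*(49) + 36*(-42) = 7 = 7 ✓

a = 49, b = -42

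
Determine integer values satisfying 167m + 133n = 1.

Step 1: Check solvability.
gcd(167, 133) = 1
Since 1 divides 1, solutions exist.

Step 2: Apply extended Euclidean algorithm to find gcd.
We find integers such that 167*x0 + 133*y0 = 1

Step 3: Scale the particular solution.
Multiply by 1/1 = 1:
m = -43, n = 54

Step 4: Verify.
167*(-43) + 133*(54) = 1 = 1 ✓

m = -43, n = 54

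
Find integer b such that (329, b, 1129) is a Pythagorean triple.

b² = c² - a² = 1129² - 329² = 1274641 - 108241 = 1166400
b = sqrt(1166400) = 1080

1080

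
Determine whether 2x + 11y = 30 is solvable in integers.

Step 1: Compute gcd(2, 11).
gcd(2, 11) = 1

Step 2: Check divisibility.
Does 1 divide 30? 30 = 1 x 30, so yes.

By the theorem on linear Diophantine equations, 2x + 11y = 30 has integer solutions if and only if gcd(2, 11) divides 30. Since 1 | 30, solutions exist.

Yes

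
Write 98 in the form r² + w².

We need to find integers r, w > 0 such that r² + w² = 98.
Trying r = 7: w² = 98 - 7² = 98 - 49 = 49
w = 7
Check: 7² + 7² = 49 + 49 = 98 ✓

98 = 7² + 7²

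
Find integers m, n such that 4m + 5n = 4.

Step 1: Check solvability.
gcd(4, 5) = 1
Since 1 divides 4, solutions exist.

Step 2: Apply extended Euclidean algorithm to find gcd.
We find integers such that 4*x0 + 5*y0 = 1

Step 3: Scale the particular solution.
Multiply by 4/1 = 4:
m = -4, n = 4

Step 4: Verify.
4*(-4) + 5*(4) = 4 = 4 ✓

m = -4, n = 4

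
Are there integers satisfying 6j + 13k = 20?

Step 1: Compute gcd(6, 13).
gcd(6, 13) = 1

Step 2: Check divisibility.
Does 1 divide 20? 20 = 1 x 20, so yes.

By the theorem on linear Diophantine equations, 6j + 13k = 20 has integer solutions if and only if gcd(6, 13) divides 20. Since 1 | 20, solutions exist.

Yes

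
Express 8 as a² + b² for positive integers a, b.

We need to find integers a, b > 0 such that a² + b² = 8.
Trying a = 2: b² = 8 - 2² = 8 - 4 = 4
b = 2
Check: 2² + 2² = 4 + 4 = 8 ✓

8 = 2² + 2²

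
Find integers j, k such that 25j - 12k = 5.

Step 1: Check solvability.
gcd(25, 12) = 1
Since 1 divides 5, solutions exist.

Step 2: Apply extended Euclidean algorithm to find gcd.
We find integers such that 25*x0 + 12*y0 = 1

Step 3: Scale the particular solution.
Multiply by 5/1 = 5:
j = 5, k = 10

Step 4: Verify.
25*(5) - 12*(10) = 5 = 5 ✓

j = 5, k = 10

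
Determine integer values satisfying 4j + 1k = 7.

Step 1: Check solvability.
gcd(4, 1) = 1
Since 1 divides 7, solutions exist.

Step 2: Apply extended Euclidean algorithm to find gcd.
We find integers such that 4*x0 + 1*y0 = 1

Step 3: Scale the particular solution.
Multiply by 7/1 = 7:
j = 0, k = 7

Step 4: Verify.
4*(0) + 1*(7) = 7 = 7 ✓

j = 0, k = 7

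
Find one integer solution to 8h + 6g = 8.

Step 1: Check solvability.
gcd(8, 6) = 2
Since 2 divides 8, solutions exist.

Step 2: Apply extended Euclidean algorithm to find gcd.
We find integers such that 8*x0 + 6*y0 = 2

Step 3: Scale the particular solution.
Multiply by 8/2 = 4:
h = 4, g = -4

Step 4: Verify.
8*(4) + 6*(-4) = 8 = 8 ✓

h = 4, g = -4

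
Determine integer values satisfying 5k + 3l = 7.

Step 1: Check solvability.
gcd(5, 3) = 1
Since 1 divides 7, solutions exist.

Step 2: Apply extended Euclidean algorithm to find gcd.
We find integers such that 5*x0 + 3*y0 = 1

Step 3: Scale the particular solution.
Multiply by 7/1 = 7:
k = -7, l = 14

Step 4: Verify.
5*(-7) + 3*(14) = 7 = 7 ✓

k = -7, l = 14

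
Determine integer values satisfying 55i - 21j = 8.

Step 1: Check solvability.
gcd(55, 21) = 1
Since 1 divides 8, solutions exist.

Step 2: Apply extended Euclidean algorithm to find gcd.
We find integers such that 55*x0 + 21*y0 = 1

Step 3: Scale the particular solution.
Multiply by 8/1 = 8:
i = -64, j = -168

Step 4: Verify.
55*(-64) - 21*(-168) = 8 = 8 ✓

i = -64, j = -168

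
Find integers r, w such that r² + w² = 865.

We need to find integers r, w > 0 such that r² + w² = 865.
Trying r = 9: w² = 865 - 9² = 865 - 81 = 784
w = 28
Check: 9² + 28² = 81 + 784 = 865 ✓

865 = 9² + 28²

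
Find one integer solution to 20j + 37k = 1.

Step 1: Check solvability.
gcd(20, 37) = 1
Since 1 divides 1, solutions exist.

Step 2: Apply extended Euclidean algorithm to find gcd.
We find integers such that 20*x0 + 37*y0 = 1

Step 3: Scale the particular solution.
Multiply by 1/1 = 1:
j = 13, k = -7

Step 4: Verify.
20*(13) + 37*(-7) = 1 = 1 ✓

j = 13, k = -7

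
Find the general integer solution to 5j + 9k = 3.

Step 1: Compute gcd(5, 9) = 1.
Since 1 divides 3, solutions exist.

Step 2: Find a particular solution using extended Euclidean algorithm.
We get j₀ = 6, k₀ = -3.
Check: 5*6 + 9*-3 = 3 = 3 ✓

Step 3: Write the general solution.
j = 6 + (9/1)t = 6 + 9t
k = -3 - (5/1)t = -3 - 5t
for any integer t.

j = 6 + 9t, k = -3 - 5t for integer t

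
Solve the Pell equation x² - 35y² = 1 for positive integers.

We seek the smallest positive integers (x, y) with x² - 35y² = 1, i.e., x² = 35y² + 1.
Try successive y values:
y = 1: x² = 35·1² + 1 = 36, x = 6 ✓

Verify: 6² - 35·1² = 36 - 35 = 1 ✓

x = 6, y = 1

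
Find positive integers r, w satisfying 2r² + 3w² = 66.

Try small values of r and check whether (66 - 2r²)/3 is a perfect square.
r = 3: 2·3² = 18, so 3w² = 66 - 18 = 48, giving w² = 16, w = 4.
Check: 2·3² + 3·4² = 18 + 48 = 66 ✓

r = 3, w = 4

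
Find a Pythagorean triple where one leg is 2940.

We need the other leg and hypotenuse such that 2940² + x² = c².
Take x = 203, c = 2947: 2940² + 203² = 8643600 + 41209 = 8684809 = 2947² ✓
Triple: (203, 2940, 2947)

(203, 2940, 2947)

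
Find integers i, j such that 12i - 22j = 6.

Step 1: Check solvability.
gcd(12, 22) = 2
Since 2 divides 6, solutions exist.

Step 2: Apply extended Euclidean algorithm to find gcd.
We find integers such that 12*x0 + 22*y0 = 2

Step 3: Scale the particular solution.
Multiply by 6/2 = 3:
i = 6, j = 3

Step 4: Verify.
12*(6) - 22*(3) = 6 = 6 ✓

i = 6, j = 3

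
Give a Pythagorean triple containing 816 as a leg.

We need the other leg and hypotenuse such that 816² + x² = c².
Take x = 675, c = 1059: 816² + 675² = 665856 + 455625 = 1121481 = 1059² ✓
Triple: (675, 816, 1059)

(675, 816, 1059)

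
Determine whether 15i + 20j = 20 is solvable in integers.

Step 1: Compute gcd(15, 20).
gcd(15, 20) = 5

Step 2: Check divisibility.
Does 5 divide 20? 20 = 5 x 4, so yes.

By the theorem on linear Diophantine equations, 15i + 20j = 20 has integer solutions if and only if gcd(15, 20) divides 20. Since 5 | 20, solutions exist.

Yes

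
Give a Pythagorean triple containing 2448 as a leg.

We need the other leg and hypotenuse such that 2448² + x² = c².
Take x = 1664, c = 2960: 2448² + 1664² = 5992704 + 2768896 = 8761600 = 2960² ✓
Triple: (2448, 1664, 2960)

(2448, 1664, 2960)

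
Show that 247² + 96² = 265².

Compute a² + b²:
247² + 96² = 61009 + 9216 = 70225
Compute c²:
265² = 70225
Since 70225 = 70225, it is a Pythagorean triple.

Yes, it is a Pythagorean triple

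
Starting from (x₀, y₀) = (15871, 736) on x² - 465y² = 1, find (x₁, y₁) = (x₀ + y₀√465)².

Solutions to x² - Dy² = 1 are generated by powers of (x₀ + y₀√D).
The next solution satisfies x₁ + y₁√465 = (x₀ + y₀√465)², giving:
x₁ = x₀² + 465y₀² = 15871² + 465·736² = 251888641 + 251888640 = 503777281
y₁ = 2x₀y₀ = 2·15871·736 = 23362112

Verify: 503777281² - 465·23362112² = 253791548851752961 - 253791548851752960 = 1 ✓

x = 503777281, y = 23362112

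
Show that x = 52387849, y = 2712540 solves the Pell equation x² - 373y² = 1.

Compute x² = 52387849² = 2744486722846801
Compute 373y² = 373·2712540² = 373·7357873251600 = 2744486722846800
x² - 373y² = 2744486722846801 - 2744486722846800 = 1
Since this equals 1, (52387849, 2712540) is a solution.

Yes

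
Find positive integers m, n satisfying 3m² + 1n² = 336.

Try small values of m and check whether (336 - 3m²)/1 is a perfect square.
m = 10: 3·10² = 300, so 1n² = 336 - 300 = 36, giving n² = 36, n = 6.
Check: 3·10² + 1·6² = 300 + 36 = 336 ✓

m = 10, n = 6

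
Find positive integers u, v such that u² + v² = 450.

Search for u with 450 - u² a perfect square.
u = 3: 450 - 3² = 450 - 9 = 441 = 21² ✓
So u = 3, v = 21.

u = 3, v = 21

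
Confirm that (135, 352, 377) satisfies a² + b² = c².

Compute a² + b² = 135² + 352² = 18225 + 123904 = 142129
Compute c² = 377² = 142129
Since 142129 = 142129, confirmed.

Yes, it is a Pythagorean triple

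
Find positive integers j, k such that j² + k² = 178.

Search for j with 178 - j² a perfect square.
j = 3: 178 - 3² = 178 - 9 = 169 = 13² ✓
So j = 3, k = 13.

j = 3, k = 13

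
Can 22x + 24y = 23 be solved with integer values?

Step 1: Compute gcd(22, 24).
gcd(22, 24) = 2

Step 2: Check divisibility.
Does 2 divide 23? 23 = 2 x 11 + 1, so no.

By the theorem on linear Diophantine equations, 22x + 24y = 23 has integer solutions if and only if gcd(22, 24) divides 23. Since 2 does not divide 23, no solutions exist.

No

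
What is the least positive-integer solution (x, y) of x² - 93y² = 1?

We seek the smallest positive integers (x, y) with x² - 93y² = 1, i.e., x² = 93y² + 1.
Try successive y values:
y = 1: x² = 93·1² + 1 = 94, not a perfect square
y = 2: x² = 93·2² + 1 = 373, not a perfect square
y = 3: x² = 93·3² + 1 = 838, not a perfect square
... continuing the search (or via continued fractions) ...
y = 1260: x² = 93·1260² + 1 = 147646801, x = 12151 ✓

Verify: 12151² - 93·1260² = 147646801 - 147646800 = 1 ✓

x = 12151, y = 1260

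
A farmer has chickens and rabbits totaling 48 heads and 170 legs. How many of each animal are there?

Let c = chickens, r = rabbits.
Heads: c + r = 48
Legs: 2c + 4r = 170
From the first equation, c = 48 - r. Substitute:
2(48 - r) + 4r = 170
96 + 2r = 170
r = (170 - 96)/2 = 37
c = 48 - 37 = 11

Chickens: 11, Rabbits: 37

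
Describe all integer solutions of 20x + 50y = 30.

Step 1: Compute gcd(20, 50) = 10.
Since 10 divides 30, solutions exist.

Step 2: Find a particular solution using extended Euclidean algorithm.
We get x₀ = -6, y₀ = 3.
Check: 20*-6 + 50*3 = 30 = 30 ✓

Step 3: Write the general solution.
x = -6 + (50/10)t = -6 + 5t
y = 3 - (20/10)t = 3 - 2t
for any integer t.

x = -6 + 5t, y = 3 - 2t for integer t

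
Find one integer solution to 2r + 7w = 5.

Step 1: Check solvability.
gcd(2, 7) = 1
Since 1 divides 5, solutions exist.

Step 2: Apply extended Euclidean algorithm to find gcd.
We find integers such that 2*x0 + 7*y0 = 1

Step 3: Scale the particular solution.
Multiply by 5/1 = 5:
r = -15, w = 5

Step 4: Verify.
2*(-15) + 7*(5) = 5 = 5 ✓

r = -15, w = 5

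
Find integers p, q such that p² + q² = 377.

We need to find integers p, q > 0 such that p² + q² = 377.
Trying p = 4: q² = 377 - 4² = 377 - 16 = 361
q = 19
Check: 4² + 19² = 16 + 361 = 377 ✓

377 = 4² + 19²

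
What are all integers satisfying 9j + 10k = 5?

Step 1: Compute gcd(9, 10) = 1.
Since 1 divides 5, solutions exist.

Step 2: Find a particular solution using extended Euclidean algorithm.
We get j₀ = -5, k₀ = 5.
Check: 9*-5 + 10*5 = 5 = 5 ✓

Step 3: Write the general solution.
j = -5 + (10/1)t = -5 + 10t
k = 5 - (9/1)t = 5 - 9t
for any integer t.

j = -5 + 10t, k = 5 - 9t for integer t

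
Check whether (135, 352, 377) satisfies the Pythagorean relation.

Compute a² + b²:
135² + 352² = 18225 + 123904 = 142129
Compute c²:
377² = 142129
Since 142129 = 142129, it is a Pythagorean triple.

Yes, it is a Pythagorean triple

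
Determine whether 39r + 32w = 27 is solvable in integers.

Step 1: Compute gcd(39, 32).
gcd(39, 32) = 1

Step 2: Check divisibility.
Does 1 divide 27? 27 = 1 x 27, so yes.

By the theorem on linear Diophantine equations, 39r + 32w = 27 has integer solutions if and only if gcd(39, 32) divides 27. Since 1 | 27, solutions exist.

Yes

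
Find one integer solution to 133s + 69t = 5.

Step 1: Check solvability.
gcd(133, 69) = 1
Since 1 divides 5, solutions exist.

Step 2: Apply extended Euclidean algorithm to find gcd.
We find integers such that 133*x0 + 69*y0 = 1

Step 3: Scale the particular solution.
Multiply by 5/1 = 5:
s = -70, t = 135

Step 4: Verify.
133*(-70) + 69*(135) = 5 = 5 ✓

s = -70, t = 135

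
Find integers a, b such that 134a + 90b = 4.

Step 1: Check solvability.
gcd(134, 90) = 2
Since 2 divides 4, solutions exist.

Step 2: Apply extended Euclidean algorithm to find gcd.
We find integers such that 134*x0 + 90*y0 = 2

Step 3: Scale the particular solution.
Multiply by 4/2 = 2:
a = -4, b = 6

Step 4: Verify.
134*(-4) + 90*(6) = 4 = 4 ✓

a = -4, b = 6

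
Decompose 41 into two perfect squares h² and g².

We need to find integers h, g > 0 such that h² + g² = 41.
Trying h = 4: g² = 41 - 4² = 41 - 16 = 25
g = 5
Check: 4² + 5² = 16 + 25 = 41 ✓

41 = 4² + 5²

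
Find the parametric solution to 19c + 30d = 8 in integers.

Step 1: Compute gcd(19, 30) = 1.
Since 1 divides 8, solutions exist.

Step 2: Find a particular solution using extended Euclidean algorithm.
We get c₀ = -88, d₀ = 56.
Check: 19*-88 + 30*56 = 8 = 8 ✓

Step 3: Write the general solution.
c = -88 + (30/1)t = -88 + 30t
d = 56 - (19/1)t = 56 - 19t
for any integer t.

c = -88 + 30t, d = 56 - 19t for integer t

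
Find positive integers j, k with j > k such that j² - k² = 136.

Factor: j² - k² = (j+k)(j-k) = 136.
We need two factors of 136 with the same parity.
Use j+k = 68 and j-k = 2 (product 68·2 = 136).
Adding: 2j = 70, so j = 35.
Subtracting: 2k = 66, so k = 33.
Check: 35² - 33² = 1225 - 1089 = 136 ✓

j = 35, k = 33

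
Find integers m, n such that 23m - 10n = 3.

Step 1: Check solvability.
gcd(23, 10) = 1
Since 1 divides 3, solutions exist.

Step 2: Apply extended Euclidean algorithm to find gcd.
We find integers such that 23*x0 + 10*y0 = 1

Step 3: Scale the particular solution.
Multiply by 3/1 = 3:
m = -9, n = -21

Step 4: Verify.
23*(-9) - 10*(-21) = 3 = 3 ✓

m = -9, n = -21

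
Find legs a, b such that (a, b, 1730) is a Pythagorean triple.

We need a² + b² = 1730² = 2992900.
Trying: 574² + 1632² = 329476 + 2663424 = 2992900 ✓

(574, 1632, 1730)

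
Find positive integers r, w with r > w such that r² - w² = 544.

Factor: r² - w² = (r+w)(r-w) = 544.
We need two factors of 544 with the same parity.
Use r+w = 272 and r-w = 2 (product 272·2 = 544).
Adding: 2r = 274, so r = 137.
Subtracting: 2w = 270, so w = 135.
Check: 137² - 135² = 18769 - 18225 = 544 ✓

r = 137, w = 135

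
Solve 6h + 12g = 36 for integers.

Step 1: Check solvability.
gcd(6, 12) = 6
Since 6 divides 36, solutions exist.

Step 2: Apply extended Euclidean algorithm to find gcd.
We find integers such that 6*x0 + 12*y0 = 6

Step 3: Scale the particular solution.
Multiply by 36/6 = 6:
h = 6, g = 0

Step 4: Verify.
6*(6) + 12*(0) = 36 = 36 ✓

h = 6, g = 0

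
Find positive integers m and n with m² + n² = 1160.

We need to find integers m, n > 0 such that m² + n² = 1160.
Trying m = 2: n² = 1160 - 2² = 1160 - 4 = 1156
n = 34
Check: 2² + 34² = 4 + 1156 = 1160 ✓

1160 = 2² + 34²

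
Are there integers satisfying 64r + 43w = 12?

Step 1: Compute gcd(64, 43).
gcd(64, 43) = 1

Step 2: Check divisibility.
Does 1 divide 12? 12 = 1 x 12, so yes.

By the theorem on linear Diophantine equations, 64r + 43w = 12 has integer solutions if and only if gcd(64, 43) divides 12. Since 1 | 12, solutions exist.

Yes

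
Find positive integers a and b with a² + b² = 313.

We need to find integers a, b > 0 such that a² + b² = 313.
Trying a = 12: b² = 313 - 12² = 313 - 144 = 169
b = 13
Check: 12² + 13² = 144 + 169 = 313 ✓

313 = 12² + 13²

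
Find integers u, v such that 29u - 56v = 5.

Step 1: Check solvability.
gcd(29, 56) = 1
Since 1 divides 5, solutions exist.

Step 2: Apply extended Euclidean algorithm to find gcd.
We find integers such that 29*x0 + 56*y0 = 1

Step 3: Scale the particular solution.
Multiply by 5/1 = 5:
u = -135, v = -70

Step 4: Verify.
29*(-135) - 56*(-70) = 5 = 5 ✓

u = -135, v = -70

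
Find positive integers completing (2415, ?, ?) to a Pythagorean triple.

We need the other leg and hypotenuse such that 2415² + x² = c².
Take x = 220, c = 2425: 2415² + 220² = 5832225 + 48400 = 5880625 = 2425² ✓
Triple: (2415, 220, 2425)

(2415, 220, 2425)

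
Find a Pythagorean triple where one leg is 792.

We need the other leg and hypotenuse such that 792² + x² = c².
Take x = 69, c = 795: 792² + 69² = 627264 + 4761 = 632025 = 795² ✓
Triple: (69, 792, 795)

(69, 792, 795)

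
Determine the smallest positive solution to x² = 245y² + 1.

We seek the smallest positive integers (x, y) with x² - 245y² = 1, i.e., x² = 245y² + 1.
Try successive y values:
y = 1: x² = 245·1² + 1 = 246, not a perfect square
y = 2: x² = 245·2² + 1 = 981, not a perfect square
y = 3: x² = 245·3² + 1 = 2206, not a perfect square
... continuing the search (or via continued fractions) ...
y = 3312: x² = 245·3312² + 1 = 2687489281, x = 51841 ✓

Verify: 51841² - 245·3312² = 2687489281 - 2687489280 = 1 ✓

x = 51841, y = 3312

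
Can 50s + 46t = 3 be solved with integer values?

Step 1: Compute gcd(50, 46).
gcd(50, 46) = 2

Step 2: Check divisibility.
Does 2 divide 3? 3 = 2 x 1 + 1, so no.

By the theorem on linear Diophantine equations, 50s + 46t = 3 has integer solutions if and only if gcd(50, 46) divides 3. Since 2 does not divide 3, no solutions exist.

No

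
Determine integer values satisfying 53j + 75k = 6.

Step 1: Check solvability.
gcd(53, 75) = 1
Since 1 divides 6, solutions exist.

Step 2: Apply extended Euclidean algorithm to find gcd.
We find integers such that 53*x0 + 75*y0 = 1

Step 3: Scale the particular solution.
Multiply by 6/1 = 6:
j = 102, k = -72

Step 4: Verify.
53*(102) + 75*(-72) = 6 = 6 ✓

j = 102, k = -72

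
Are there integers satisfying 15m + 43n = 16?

Step 1: Compute gcd(15, 43).
gcd(15, 43) = 1

Step 2: Check divisibility.
Does 1 divide 16? 16 = 1 x 16, so yes.

By the theorem on linear Diophantine equations, 15m + 43n = 16 has integer solutions if and only if gcd(15, 43) divides 16. Since 1 | 16, solutions exist.

Yes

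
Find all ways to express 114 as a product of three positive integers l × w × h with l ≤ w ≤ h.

Iterate l from 1 to ⌊114^(1/3)⌋. For each l dividing 114, iterate w ≥ l with w dividing 114/l, and set h = 114/(l·w).
Triples found (5): (1×1×114), (1×2×57), (1×3×38), (1×6×19), (2×3×19)

(1×1×114), (1×2×57), (1×3×38), (1×6×19), (2×3×19)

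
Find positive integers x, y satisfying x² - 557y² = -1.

We need x² = 557y² - 1. Try successive y:
y = 1: x² = 557·1² - 1 = 556, not a perfect square
y = 2: x² = 557·2² - 1 = 2227, not a perfect square
y = 3: x² = 557·3² - 1 = 5012, not a perfect square
...
y = 5: x² = 557·5² - 1 = 13924 = 118² ✓
Check: 118² - 557·5² = 13924 - 13925 = -1 ✓

x = 118, y = 5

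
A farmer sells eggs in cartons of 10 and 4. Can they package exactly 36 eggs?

We need non-negative a, b with 10a + 4b = 36.
gcd(10, 4) = 2 divides 36.
Try a = 0: 4b = 36 - 0 = 36, so b = 9.
One way: 0 cartons of 10 and 9 cartons of 4.

Yes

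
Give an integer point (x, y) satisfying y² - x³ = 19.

Try small integer x values and check whether x³ + 19 is a perfect square.
x = 5: x³ + 19 = 5³ + 19 = 125 + 19 = 144
Is 144 a perfect square? 12² = 144 ✓
So (x, y) = (5, -12) is a solution.

x = 5, y = -12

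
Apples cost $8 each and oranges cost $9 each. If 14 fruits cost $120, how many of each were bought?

Let a = apples, o = oranges.
a + o = 14
8a + 9o = 120
Substitute o = 14 - a:
8a + 9(14 - a) = 120
(8 - 9)a = 120 - 126
-1a = -6
a = 6, o = 14 - 6 = 8

Apples: 6, Oranges: 8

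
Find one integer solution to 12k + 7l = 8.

Step 1: Check solvability.
gcd(12, 7) = 1
Since 1 divides 8, solutions exist.

Step 2: Apply extended Euclidean algorithm to find gcd.
We find integers such that 12*x0 + 7*y0 = 1

Step 3: Scale the particular solution.
Multiply by 8/1 = 8:
k = 24, l = -40

Step 4: Verify.
12*(24) + 7*(-40) = 8 = 8 ✓

k = 24, l = -40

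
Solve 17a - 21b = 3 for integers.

Step 1: Check solvability.
gcd(17, 21) = 1
Since 1 divides 3, solutions exist.

Step 2: Apply extended Euclidean algorithm to find gcd.
We find integers such that 17*x0 + 21*y0 = 1

Step 3: Scale the particular solution.
Multiply by 3/1 = 3:
a = 15, b = 12

Step 4: Verify.
17*(15) - 21*(12) = 3 = 3 ✓

a = 15, b = 12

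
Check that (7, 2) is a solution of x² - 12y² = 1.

Compute x² = 7² = 49
Compute 12y² = 12·2² = 12·4 = 48
x² - 12y² = 49 - 48 = 1
Since this equals 1, (7, 2) is a solution.

Yes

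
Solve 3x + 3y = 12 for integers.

Step 1: Check solvability.
gcd(3, 3) = 3
Since 3 divides 12, solutions exist.

Step 2: Apply extended Euclidean algorithm to find gcd.
We find integers such that 3*x0 + 3*y0 = 3

Step 3: Scale the particular solution.
Multiply by 12/3 = 4:
x = 0, y = 4

Step 4: Verify.
3*(0) + 3*(4) = 12 = 12 ✓

x = 0, y = 4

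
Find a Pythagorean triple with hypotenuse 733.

We need a² + b² = 733² = 537289.
Trying: 725² + 108² = 525625 + 11664 = 537289 ✓

(725, 108, 733)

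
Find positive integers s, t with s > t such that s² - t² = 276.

Factor: s² - t² = (s+t)(s-t) = 276.
We need two factors of 276 with the same parity.
Use s+t = 138 and s-t = 2 (product 138·2 = 276).
Adding: 2s = 140, so s = 70.
Subtracting: 2t = 136, so t = 68.
Check: 70² - 68² = 4900 - 4624 = 276 ✓

s = 70, t = 68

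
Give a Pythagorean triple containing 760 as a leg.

We need the other leg and hypotenuse such that 760² + x² = c².
Take x = 39, c = 761: 760² + 39² = 577600 + 1521 = 579121 = 761² ✓
Triple: (39, 760, 761)

(39, 760, 761)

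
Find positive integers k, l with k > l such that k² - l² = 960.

Factor: k² - l² = (k+l)(k-l) = 960.
We need two factors of 960 with the same parity.
Use k+l = 480 and k-l = 2 (product 480·2 = 960).
Adding: 2k = 482, so k = 241.
Subtracting: 2l = 478, so l = 239.
Check: 241² - 239² = 58081 - 57121 = 960 ✓

k = 241, l = 239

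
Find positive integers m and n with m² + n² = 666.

We need to find integers m, n > 0 such that m² + n² = 666.
Trying m = 15: n² = 666 - 15² = 666 - 225 = 441
n = 21
Check: 15² + 21² = 225 + 441 = 666 ✓

666 = 15² + 21²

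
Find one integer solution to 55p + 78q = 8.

Step 1: Check solvability.
gcd(55, 78) = 1
Since 1 divides 8, solutions exist.

Step 2: Apply extended Euclidean algorithm to find gcd.
We find integers such that 55*x0 + 78*y0 = 1

Step 3: Scale the particular solution.
Multiply by 8/1 = 8:
p = -136, q = 96

Step 4: Verify.
55*(-136) + 78*(96) = 8 = 8 ✓

p = -136, q = 96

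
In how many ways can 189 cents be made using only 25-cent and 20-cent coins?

We need non-negative integers (x, y) with 25x + 20y = 189.
For each x from 0 to 7, check if (189 - 25x) is a non-negative multiple of 20.
Solutions (x, y): none
Count: 0

0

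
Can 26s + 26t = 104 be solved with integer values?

Step 1: Compute gcd(26, 26).
gcd(26, 26) = 26

Step 2: Check divisibility.
Does 26 divide 104? 104 = 26 x 4, so yes.

By the theorem on linear Diophantine equations, 26s + 26t = 104 has integer solutions if and only if gcd(26, 26) divides 104. Since 26 | 104, solutions exist.

Yes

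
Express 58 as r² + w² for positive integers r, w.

We need to find integers r, w > 0 such that r² + w² = 58.
Trying r = 3: w² = 58 - 3² = 58 - 9 = 49
w = 7
Check: 3² + 7² = 9 + 49 = 58 ✓

58 = 3² + 7²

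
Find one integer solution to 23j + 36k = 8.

Step 1: Check solvability.
gcd(23, 36) = 1
Since 1 divides 8, solutions exist.

Step 2: Apply extended Euclidean algorithm to find gcd.
We find integers such that 23*x0 + 36*y0 = 1

Step 3: Scale the particular solution.
Multiply by 8/1 = 8:
j = 88, k = -56

Step 4: Verify.
23*(88) + 36*(-56) = 8 = 8 ✓

j = 88, k = -56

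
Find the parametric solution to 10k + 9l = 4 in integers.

Step 1: Compute gcd(10, 9) = 1.
Since 1 divides 4, solutions exist.

Step 2: Find a particular solution using extended Euclidean algorithm.
We get k₀ = 4, l₀ = -4.
Check: 10*4 + 9*-4 = 4 = 4 ✓

Step 3: Write the general solution.
k = 4 + (9/1)t = 4 + 9t
l = -4 - (10/1)t = -4 - 10t
for any integer t.

k = 4 + 9t, l = -4 - 10t for integer t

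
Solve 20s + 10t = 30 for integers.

Step 1: Check solvability.
gcd(20, 10) = 10
Since 10 divides 30, solutions exist.

Step 2: Apply extended Euclidean algorithm to find gcd.
We find integers such that 20*x0 + 10*y0 = 10

Step 3: Scale the particular solution.
Multiply by 30/10 = 3:
s = 0, t = 3

Step 4: Verify.
20*(0) + 10*(3) = 30 = 30 ✓

s = 0, t = 3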